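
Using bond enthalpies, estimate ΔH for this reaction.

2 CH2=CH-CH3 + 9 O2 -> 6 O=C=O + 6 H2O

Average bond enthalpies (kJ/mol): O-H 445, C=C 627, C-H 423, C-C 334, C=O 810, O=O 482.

ΔH ≈ −3724 kJ

Bonds broken (reactants):
  C-C: 2 × 334 = 668
  C-H: 12 × 423 = 5076
  C=C: 2 × 627 = 1254
  O=O: 9 × 482 = 4338
  Σ(broken) = 11336 kJ
Bonds formed (products):
  C=O: 12 × 810 = 9720
  O-H: 12 × 445 = 5340
  Σ(formed) = 15060 kJ
ΔH = Σ(broken) − Σ(formed) = 11336 − 15060 = −3724 kJ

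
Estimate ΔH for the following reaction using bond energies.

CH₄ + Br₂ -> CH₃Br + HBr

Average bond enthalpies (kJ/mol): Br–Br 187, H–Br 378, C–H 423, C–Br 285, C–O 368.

Bonds broken (reactants):
  Br–Br: 1 × 187 = 187
  C–H: 4 × 423 = 1692
  Σ(broken) = 1879 kJ
Bonds formed (products):
  C–Br: 1 × 285 = 285
  C–H: 3 × 423 = 1269
  H–Br: 1 × 378 = 378
  Σ(formed) = 1932 kJ
ΔH = Σ(broken) − Σ(formed) = 1879 − 1932 = −53 kJ

ΔH ≈ −53 kJ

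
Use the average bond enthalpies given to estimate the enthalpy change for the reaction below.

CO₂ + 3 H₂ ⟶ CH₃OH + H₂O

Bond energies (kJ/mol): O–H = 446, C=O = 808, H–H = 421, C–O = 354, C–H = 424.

ΔH ≈ −85 kJ

Bonds broken (reactants):
  C=O: 2 × 808 = 1616
  H–H: 3 × 421 = 1263
  Σ(broken) = 2879 kJ
Bonds formed (products):
  C–H: 3 × 424 = 1272
  C–O: 1 × 354 = 354
  O–H: 3 × 446 = 1338
  Σ(formed) = 2964 kJ
ΔH = Σ(broken) − Σ(formed) = 2879 − 2964 = −85 kJ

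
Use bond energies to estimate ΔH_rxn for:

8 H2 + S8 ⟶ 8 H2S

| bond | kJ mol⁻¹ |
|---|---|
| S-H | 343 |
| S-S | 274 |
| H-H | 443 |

Bonds broken (reactants):
  H-H: 8 × 443 = 3544
  S-S: 8 × 274 = 2192
  Σ(broken) = 5736 kJ
Bonds formed (products):
  S-H: 16 × 343 = 5488
  Σ(formed) = 5488 kJ
ΔH = Σ(broken) − Σ(formed) = 5736 − 5488 = +248 kJ

ΔH ≈ +248 kJ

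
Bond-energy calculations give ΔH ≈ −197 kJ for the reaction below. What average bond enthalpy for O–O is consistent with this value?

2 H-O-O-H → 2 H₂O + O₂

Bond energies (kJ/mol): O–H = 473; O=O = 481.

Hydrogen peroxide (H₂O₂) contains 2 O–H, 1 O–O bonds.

Let D be the O–O bond energy.
Σ(broken) = 4×473 + 2×D = 1892 + 2D
Σ(formed) = 4×473 + 1×481 = 2373
ΔH = Σ(broken) − Σ(formed) = (1892 + 2D) − (2373) = −481 + 2D
Setting this equal to −197 kJ gives 2D = 284, so D = 142 kJ/mol.

D(O–O) ≈ 142 kJ/mol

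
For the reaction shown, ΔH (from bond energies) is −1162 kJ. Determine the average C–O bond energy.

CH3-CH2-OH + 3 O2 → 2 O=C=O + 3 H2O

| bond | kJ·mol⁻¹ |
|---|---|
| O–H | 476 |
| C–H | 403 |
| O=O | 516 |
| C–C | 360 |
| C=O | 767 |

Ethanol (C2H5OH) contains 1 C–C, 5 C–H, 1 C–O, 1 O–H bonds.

Let D be the C–O bond energy.
Σ(broken) = 1×360 + 5×403 + 1×D + 1×476 + 3×516 = 4399 + D
Σ(formed) = 4×767 + 6×476 = 5924
ΔH = Σ(broken) − Σ(formed) = (4399 + D) − (5924) = −1525 + D
Setting this equal to −1162 kJ gives D = 363 kJ/mol.

D(C–O) ≈ 363 kJ/mol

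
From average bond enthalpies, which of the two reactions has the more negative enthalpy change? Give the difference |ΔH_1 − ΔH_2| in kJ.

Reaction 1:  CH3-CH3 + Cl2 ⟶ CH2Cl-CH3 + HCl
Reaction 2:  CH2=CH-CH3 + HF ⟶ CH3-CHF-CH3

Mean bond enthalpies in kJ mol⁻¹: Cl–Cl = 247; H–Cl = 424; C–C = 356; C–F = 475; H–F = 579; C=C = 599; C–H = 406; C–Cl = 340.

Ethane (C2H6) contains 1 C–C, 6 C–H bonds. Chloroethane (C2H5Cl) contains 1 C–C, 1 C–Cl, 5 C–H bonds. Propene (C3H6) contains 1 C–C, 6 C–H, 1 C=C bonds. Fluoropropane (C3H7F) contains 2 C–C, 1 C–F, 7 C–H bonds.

Reaction 1, by 52 kJ

Reaction 1:
  Bonds broken (reactants):
    C–C: 1 × 356 = 356
    C–H: 6 × 406 = 2436
    Cl–Cl: 1 × 247 = 247
    Σ(broken) = 3039 kJ
  Bonds formed (products):
    C–C: 1 × 356 = 356
    C–Cl: 1 × 340 = 340
    C–H: 5 × 406 = 2030
    H–Cl: 1 × 424 = 424
    Σ(formed) = 3150 kJ
  ΔH_1 = 3039 − 3150 = −111 kJ
Reaction 2:
  Bonds broken (reactants):
    C–C: 1 × 356 = 356
    C–H: 6 × 406 = 2436
    C=C: 1 × 599 = 599
    H–F: 1 × 579 = 579
    Σ(broken) = 3970 kJ
  Bonds formed (products):
    C–C: 2 × 356 = 712
    C–F: 1 × 475 = 475
    C–H: 7 × 406 = 2842
    Σ(formed) = 4029 kJ
  ΔH_2 = 3970 − 4029 = −59 kJ
ΔH_1 − ΔH_2 = −52 kJ, so reaction 1 has the more negative ΔH; |ΔH_1 − ΔH_2| = 52 kJ.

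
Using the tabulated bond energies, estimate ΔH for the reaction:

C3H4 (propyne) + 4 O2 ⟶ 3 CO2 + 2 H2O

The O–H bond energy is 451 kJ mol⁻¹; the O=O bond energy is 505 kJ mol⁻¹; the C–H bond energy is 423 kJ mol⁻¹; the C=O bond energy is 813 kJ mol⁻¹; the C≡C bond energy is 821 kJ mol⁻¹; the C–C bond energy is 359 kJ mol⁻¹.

ΔH ≈ −1790 kJ

Bonds broken (reactants):
  C≡C: 1 × 821 = 821
  C–C: 1 × 359 = 359
  C–H: 4 × 423 = 1692
  O=O: 4 × 505 = 2020
  Σ(broken) = 4892 kJ
Bonds formed (products):
  C=O: 6 × 813 = 4878
  O–H: 4 × 451 = 1804
  Σ(formed) = 6682 kJ
ΔH = Σ(broken) − Σ(formed) = 4892 − 6682 = −1790 kJ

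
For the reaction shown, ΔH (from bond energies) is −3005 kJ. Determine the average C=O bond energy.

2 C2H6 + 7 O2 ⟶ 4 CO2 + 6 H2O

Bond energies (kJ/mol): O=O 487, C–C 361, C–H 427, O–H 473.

D(C=O) ≈ 823 kJ/mol

Let D be the C=O bond energy.
Σ(broken) = 2×361 + 12×427 + 7×487 = 9255
Σ(formed) = 8×D + 12×473 = 5676 + 8D
ΔH = Σ(broken) − Σ(formed) = (9255) − (5676 + 8D) = +3579 − 8D
Setting this equal to −3005 kJ gives 8D = 6584, so D = 823 kJ/mol.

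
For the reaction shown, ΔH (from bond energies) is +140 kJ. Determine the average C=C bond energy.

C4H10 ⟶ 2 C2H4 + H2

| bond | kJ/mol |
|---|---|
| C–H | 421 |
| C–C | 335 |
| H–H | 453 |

D(C=C) ≈ 627 kJ/mol

Let D be the C=C bond energy.
Σ(broken) = 3×335 + 10×421 = 5215
Σ(formed) = 8×421 + 2×D + 1×453 = 3821 + 2D
ΔH = Σ(broken) − Σ(formed) = (5215) − (3821 + 2D) = +1394 − 2D
Setting this equal to +140 kJ gives 2D = 1254, so D = 627 kJ/mol.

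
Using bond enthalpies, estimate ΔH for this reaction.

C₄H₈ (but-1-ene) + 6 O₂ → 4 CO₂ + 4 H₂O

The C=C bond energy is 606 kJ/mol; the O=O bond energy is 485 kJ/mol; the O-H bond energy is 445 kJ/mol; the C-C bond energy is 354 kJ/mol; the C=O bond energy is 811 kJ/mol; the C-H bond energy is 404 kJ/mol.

Bonds broken (reactants):
  C-C: 2 × 354 = 708
  C-H: 8 × 404 = 3232
  C=C: 1 × 606 = 606
  O=O: 6 × 485 = 2910
  Σ(broken) = 7456 kJ
Bonds formed (products):
  C=O: 8 × 811 = 6488
  O-H: 8 × 445 = 3560
  Σ(formed) = 10048 kJ
ΔH = Σ(broken) − Σ(formed) = 7456 − 10048 = −2592 kJ

ΔH ≈ −2592 kJ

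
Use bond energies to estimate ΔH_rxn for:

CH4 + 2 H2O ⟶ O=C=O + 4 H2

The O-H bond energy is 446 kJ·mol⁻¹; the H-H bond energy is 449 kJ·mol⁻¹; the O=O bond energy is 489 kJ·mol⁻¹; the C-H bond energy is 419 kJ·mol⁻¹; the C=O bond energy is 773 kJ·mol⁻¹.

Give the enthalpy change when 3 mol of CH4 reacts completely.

ΔH = +354 kJ

Bonds broken (reactants):
  C-H: 4 × 419 = 1676
  O-H: 4 × 446 = 1784
  Σ(broken) = 3460 kJ
Bonds formed (products):
  C=O: 2 × 773 = 1546
  H-H: 4 × 449 = 1796
  Σ(formed) = 3342 kJ
ΔH = Σ(broken) − Σ(formed) = 3460 − 3342 = +118 kJ
For 3× the reaction as written: 3 × (+118) = +354 kJ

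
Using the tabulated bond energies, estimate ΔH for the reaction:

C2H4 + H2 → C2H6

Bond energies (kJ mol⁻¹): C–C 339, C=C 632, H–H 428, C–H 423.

ΔH ≈ −125 kJ

Bonds broken (reactants):
  C–H: 4 × 423 = 1692
  C=C: 1 × 632 = 632
  H–H: 1 × 428 = 428
  Σ(broken) = 2752 kJ
Bonds formed (products):
  C–C: 1 × 339 = 339
  C–H: 6 × 423 = 2538
  Σ(formed) = 2877 kJ
ΔH = Σ(broken) − Σ(formed) = 2752 − 2877 = −125 kJ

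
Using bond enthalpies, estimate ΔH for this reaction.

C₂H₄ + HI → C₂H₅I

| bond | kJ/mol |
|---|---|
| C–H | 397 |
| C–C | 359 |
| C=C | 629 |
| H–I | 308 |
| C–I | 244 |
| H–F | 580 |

Bonds broken (reactants):
  C–H: 4 × 397 = 1588
  C=C: 1 × 629 = 629
  H–I: 1 × 308 = 308
  Σ(broken) = 2525 kJ
Bonds formed (products):
  C–C: 1 × 359 = 359
  C–H: 5 × 397 = 1985
  C–I: 1 × 244 = 244
  Σ(formed) = 2588 kJ
ΔH = Σ(broken) − Σ(formed) = 2525 − 2588 = −63 kJ

ΔH ≈ −63 kJ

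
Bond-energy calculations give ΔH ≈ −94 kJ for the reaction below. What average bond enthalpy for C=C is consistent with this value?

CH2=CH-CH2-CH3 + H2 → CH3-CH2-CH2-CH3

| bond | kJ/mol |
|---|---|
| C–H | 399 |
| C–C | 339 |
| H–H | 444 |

D(C=C) ≈ 599 kJ/mol

Let D be the C=C bond energy.
Σ(broken) = 2×339 + 8×399 + 1×D + 1×444 = 4314 + D
Σ(formed) = 3×339 + 10×399 = 5007
ΔH = Σ(broken) − Σ(formed) = (4314 + D) − (5007) = −693 + D
Setting this equal to −94 kJ gives D = 599 kJ/mol.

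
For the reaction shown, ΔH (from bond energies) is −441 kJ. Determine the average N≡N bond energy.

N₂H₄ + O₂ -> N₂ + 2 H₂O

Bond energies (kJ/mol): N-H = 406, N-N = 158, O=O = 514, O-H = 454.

D(N≡N) ≈ 921 kJ/mol

Let D be the N≡N bond energy.
Σ(broken) = 4×406 + 1×158 + 1×514 = 2296
Σ(formed) = 1×D + 4×454 = 1816 + D
ΔH = Σ(broken) − Σ(formed) = (2296) − (1816 + D) = +480 − D
Setting this equal to −441 kJ gives D = 921 kJ/mol.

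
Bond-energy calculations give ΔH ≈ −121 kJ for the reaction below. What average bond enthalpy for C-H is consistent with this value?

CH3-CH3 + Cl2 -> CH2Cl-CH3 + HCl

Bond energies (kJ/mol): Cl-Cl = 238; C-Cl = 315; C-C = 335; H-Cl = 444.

D(C-H) ≈ 400 kJ/mol

Let D be the C-H bond energy.
Σ(broken) = 1×335 + 6×D + 1×238 = 573 + 6D
Σ(formed) = 1×335 + 1×315 + 5×D + 1×444 = 1094 + 5D
ΔH = Σ(broken) − Σ(formed) = (573 + 6D) − (1094 + 5D) = −521 + D
Setting this equal to −121 kJ gives D = 400 kJ/mol.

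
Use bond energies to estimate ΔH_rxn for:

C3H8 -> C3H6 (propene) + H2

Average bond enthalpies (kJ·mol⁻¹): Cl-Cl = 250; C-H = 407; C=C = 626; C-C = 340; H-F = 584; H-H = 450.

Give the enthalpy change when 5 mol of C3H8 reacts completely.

Bonds broken (reactants):
  C-C: 2 × 340 = 680
  C-H: 8 × 407 = 3256
  Σ(broken) = 3936 kJ
Bonds formed (products):
  C-C: 1 × 340 = 340
  C-H: 6 × 407 = 2442
  C=C: 1 × 626 = 626
  H-H: 1 × 450 = 450
  Σ(formed) = 3858 kJ
ΔH = Σ(broken) − Σ(formed) = 3936 − 3858 = +78 kJ
For 5× the reaction as written: 5 × (+78) = +390 kJ

ΔH = +390 kJ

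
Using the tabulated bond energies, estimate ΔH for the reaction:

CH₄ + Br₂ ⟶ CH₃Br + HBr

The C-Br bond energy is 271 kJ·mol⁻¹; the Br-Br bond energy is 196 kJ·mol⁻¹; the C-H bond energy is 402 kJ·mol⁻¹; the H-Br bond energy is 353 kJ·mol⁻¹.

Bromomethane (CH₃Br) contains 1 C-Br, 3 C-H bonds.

ΔH ≈ −26 kJ

Bonds broken (reactants):
  Br-Br: 1 × 196 = 196
  C-H: 4 × 402 = 1608
  Σ(broken) = 1804 kJ
Bonds formed (products):
  C-Br: 1 × 271 = 271
  C-H: 3 × 402 = 1206
  H-Br: 1 × 353 = 353
  Σ(formed) = 1830 kJ
ΔH = Σ(broken) − Σ(formed) = 1804 − 1830 = −26 kJ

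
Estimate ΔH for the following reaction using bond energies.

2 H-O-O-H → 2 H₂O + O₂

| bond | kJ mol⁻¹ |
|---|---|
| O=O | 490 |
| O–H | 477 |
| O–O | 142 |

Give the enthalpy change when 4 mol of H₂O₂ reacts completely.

Bonds broken (reactants):
  O–H: 4 × 477 = 1908
  O–O: 2 × 142 = 284
  Σ(broken) = 2192 kJ
Bonds formed (products):
  O–H: 4 × 477 = 1908
  O=O: 1 × 490 = 490
  Σ(formed) = 2398 kJ
ΔH = Σ(broken) − Σ(formed) = 2192 − 2398 = −206 kJ
For 2× the reaction as written: 2 × (−206) = −412 kJ

ΔH = −412 kJ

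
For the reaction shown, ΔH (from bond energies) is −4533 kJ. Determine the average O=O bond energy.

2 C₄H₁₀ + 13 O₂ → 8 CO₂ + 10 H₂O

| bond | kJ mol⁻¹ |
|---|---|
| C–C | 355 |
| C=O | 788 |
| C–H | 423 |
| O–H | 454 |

Let D be the O=O bond energy.
Σ(broken) = 6×355 + 20×423 + 13×D = 10590 + 13D
Σ(formed) = 16×788 + 20×454 = 21688
ΔH = Σ(broken) − Σ(formed) = (10590 + 13D) − (21688) = −11098 + 13D
Setting this equal to −4533 kJ gives 13D = 6565, so D = 505 kJ/mol.

D(O=O) ≈ 505 kJ/mol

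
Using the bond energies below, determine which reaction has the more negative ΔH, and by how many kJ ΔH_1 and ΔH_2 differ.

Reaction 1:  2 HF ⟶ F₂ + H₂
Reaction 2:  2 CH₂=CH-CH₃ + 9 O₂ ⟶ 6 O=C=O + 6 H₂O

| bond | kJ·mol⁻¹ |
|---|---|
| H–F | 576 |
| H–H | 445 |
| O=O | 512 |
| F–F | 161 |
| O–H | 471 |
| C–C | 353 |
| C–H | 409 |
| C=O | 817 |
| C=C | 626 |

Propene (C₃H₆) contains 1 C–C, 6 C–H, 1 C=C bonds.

Reaction 1:
  Bonds broken (reactants):
    H–F: 2 × 576 = 1152
    Σ(broken) = 1152 kJ
  Bonds formed (products):
    F–F: 1 × 161 = 161
    H–H: 1 × 445 = 445
    Σ(formed) = 606 kJ
  ΔH_1 = 1152 − 606 = +546 kJ
Reaction 2:
  Bonds broken (reactants):
    C–C: 2 × 353 = 706
    C–H: 12 × 409 = 4908
    C=C: 2 × 626 = 1252
    O=O: 9 × 512 = 4608
    Σ(broken) = 11474 kJ
  Bonds formed (products):
    C=O: 12 × 817 = 9804
    O–H: 12 × 471 = 5652
    Σ(formed) = 15456 kJ
  ΔH_2 = 11474 − 15456 = −3982 kJ
ΔH_1 − ΔH_2 = +4528 kJ, so reaction 2 has the more negative ΔH; |ΔH_1 − ΔH_2| = 4528 kJ.

Reaction 2, by 4528 kJ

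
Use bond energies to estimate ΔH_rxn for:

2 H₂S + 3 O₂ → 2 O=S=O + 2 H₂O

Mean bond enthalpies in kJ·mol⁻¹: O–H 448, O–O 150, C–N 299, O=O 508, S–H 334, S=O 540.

ΔH ≈ −1092 kJ

Bonds broken (reactants):
  O=O: 3 × 508 = 1524
  S–H: 4 × 334 = 1336
  Σ(broken) = 2860 kJ
Bonds formed (products):
  O–H: 4 × 448 = 1792
  S=O: 4 × 540 = 2160
  Σ(formed) = 3952 kJ
ΔH = Σ(broken) − Σ(formed) = 2860 − 3952 = −1092 kJ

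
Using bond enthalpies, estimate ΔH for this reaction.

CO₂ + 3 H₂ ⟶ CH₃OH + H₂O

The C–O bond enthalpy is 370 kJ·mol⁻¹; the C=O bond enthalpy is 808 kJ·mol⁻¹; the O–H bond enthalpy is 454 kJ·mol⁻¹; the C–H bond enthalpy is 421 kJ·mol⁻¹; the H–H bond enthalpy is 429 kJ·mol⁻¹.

Bonds broken (reactants):
  C=O: 2 × 808 = 1616
  H–H: 3 × 429 = 1287
  Σ(broken) = 2903 kJ
Bonds formed (products):
  C–H: 3 × 421 = 1263
  C–O: 1 × 370 = 370
  O–H: 3 × 454 = 1362
  Σ(formed) = 2995 kJ
ΔH = Σ(broken) − Σ(formed) = 2903 − 2995 = −92 kJ

ΔH ≈ −92 kJ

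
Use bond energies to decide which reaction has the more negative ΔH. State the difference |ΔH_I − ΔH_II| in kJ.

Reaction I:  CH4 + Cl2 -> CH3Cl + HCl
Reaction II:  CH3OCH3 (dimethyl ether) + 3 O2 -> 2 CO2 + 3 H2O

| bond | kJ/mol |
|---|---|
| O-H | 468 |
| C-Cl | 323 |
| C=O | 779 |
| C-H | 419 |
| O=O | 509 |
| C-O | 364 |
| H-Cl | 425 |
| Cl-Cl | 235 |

Reaction I:
  Bonds broken (reactants):
    C-H: 4 × 419 = 1676
    Cl-Cl: 1 × 235 = 235
    Σ(broken) = 1911 kJ
  Bonds formed (products):
    C-Cl: 1 × 323 = 323
    C-H: 3 × 419 = 1257
    H-Cl: 1 × 425 = 425
    Σ(formed) = 2005 kJ
  ΔH_I = 1911 − 2005 = −94 kJ
Reaction II:
  Bonds broken (reactants):
    C-H: 6 × 419 = 2514
    C-O: 2 × 364 = 728
    O=O: 3 × 509 = 1527
    Σ(broken) = 4769 kJ
  Bonds formed (products):
    C=O: 4 × 779 = 3116
    O-H: 6 × 468 = 2808
    Σ(formed) = 5924 kJ
  ΔH_II = 4769 − 5924 = −1155 kJ
ΔH_I − ΔH_II = +1061 kJ, so reaction II has the more negative ΔH; |ΔH_I − ΔH_II| = 1061 kJ.

Reaction II, by 1061 kJ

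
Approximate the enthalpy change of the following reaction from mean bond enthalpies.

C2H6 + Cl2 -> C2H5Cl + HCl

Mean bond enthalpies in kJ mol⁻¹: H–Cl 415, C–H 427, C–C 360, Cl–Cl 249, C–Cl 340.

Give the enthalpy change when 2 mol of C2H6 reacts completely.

Bonds broken (reactants):
  C–C: 1 × 360 = 360
  C–H: 6 × 427 = 2562
  Cl–Cl: 1 × 249 = 249
  Σ(broken) = 3171 kJ
Bonds formed (products):
  C–C: 1 × 360 = 360
  C–Cl: 1 × 340 = 340
  C–H: 5 × 427 = 2135
  H–Cl: 1 × 415 = 415
  Σ(formed) = 3250 kJ
ΔH = Σ(broken) − Σ(formed) = 3171 − 3250 = −79 kJ
For 2× the reaction as written: 2 × (−79) = −158 kJ

ΔH = −158 kJ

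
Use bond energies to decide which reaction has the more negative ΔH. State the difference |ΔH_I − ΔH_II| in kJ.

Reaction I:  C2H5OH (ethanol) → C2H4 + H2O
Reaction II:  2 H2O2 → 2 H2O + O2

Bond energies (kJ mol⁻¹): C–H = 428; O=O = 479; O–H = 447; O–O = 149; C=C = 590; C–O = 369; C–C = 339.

Reaction II, by 280 kJ

Reaction I:
  Bonds broken (reactants):
    C–C: 1 × 339 = 339
    C–H: 5 × 428 = 2140
    C–O: 1 × 369 = 369
    O–H: 1 × 447 = 447
    Σ(broken) = 3295 kJ
  Bonds formed (products):
    C–H: 4 × 428 = 1712
    C=C: 1 × 590 = 590
    O–H: 2 × 447 = 894
    Σ(formed) = 3196 kJ
  ΔH_I = 3295 − 3196 = +99 kJ
Reaction II:
  Bonds broken (reactants):
    O–H: 4 × 447 = 1788
    O–O: 2 × 149 = 298
    Σ(broken) = 2086 kJ
  Bonds formed (products):
    O–H: 4 × 447 = 1788
    O=O: 1 × 479 = 479
    Σ(formed) = 2267 kJ
  ΔH_II = 2086 − 2267 = −181 kJ
ΔH_I − ΔH_II = +280 kJ, so reaction II has the more negative ΔH; |ΔH_I − ΔH_II| = 280 kJ.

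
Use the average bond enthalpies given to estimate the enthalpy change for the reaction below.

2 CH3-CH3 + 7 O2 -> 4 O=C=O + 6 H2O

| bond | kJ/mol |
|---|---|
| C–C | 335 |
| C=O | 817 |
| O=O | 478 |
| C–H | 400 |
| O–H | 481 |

Bonds broken (reactants):
  C–C: 2 × 335 = 670
  C–H: 12 × 400 = 4800
  O=O: 7 × 478 = 3346
  Σ(broken) = 8816 kJ
Bonds formed (products):
  C=O: 8 × 817 = 6536
  O–H: 12 × 481 = 5772
  Σ(formed) = 12308 kJ
ΔH = Σ(broken) − Σ(formed) = 8816 − 12308 = −3492 kJ

ΔH ≈ −3492 kJ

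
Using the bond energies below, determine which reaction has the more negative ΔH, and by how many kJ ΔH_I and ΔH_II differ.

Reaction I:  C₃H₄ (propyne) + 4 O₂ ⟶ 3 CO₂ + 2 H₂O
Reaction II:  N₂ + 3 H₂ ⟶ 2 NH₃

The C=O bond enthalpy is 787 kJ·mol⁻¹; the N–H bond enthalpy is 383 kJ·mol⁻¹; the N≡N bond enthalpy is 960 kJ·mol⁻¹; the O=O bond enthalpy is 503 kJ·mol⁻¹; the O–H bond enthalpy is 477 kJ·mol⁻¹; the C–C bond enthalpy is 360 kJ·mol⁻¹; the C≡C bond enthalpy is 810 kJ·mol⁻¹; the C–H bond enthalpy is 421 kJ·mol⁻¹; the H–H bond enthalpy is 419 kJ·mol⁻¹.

Reaction I:
  Bonds broken (reactants):
    C≡C: 1 × 810 = 810
    C–C: 1 × 360 = 360
    C–H: 4 × 421 = 1684
    O=O: 4 × 503 = 2012
    Σ(broken) = 4866 kJ
  Bonds formed (products):
    C=O: 6 × 787 = 4722
    O–H: 4 × 477 = 1908
    Σ(formed) = 6630 kJ
  ΔH_I = 4866 − 6630 = −1764 kJ
Reaction II:
  Bonds broken (reactants):
    H–H: 3 × 419 = 1257
    N≡N: 1 × 960 = 960
    Σ(broken) = 2217 kJ
  Bonds formed (products):
    N–H: 6 × 383 = 2298
    Σ(formed) = 2298 kJ
  ΔH_II = 2217 − 2298 = −81 kJ
ΔH_I − ΔH_II = −1683 kJ, so reaction I has the more negative ΔH; |ΔH_I − ΔH_II| = 1683 kJ.

Reaction I, by 1683 kJ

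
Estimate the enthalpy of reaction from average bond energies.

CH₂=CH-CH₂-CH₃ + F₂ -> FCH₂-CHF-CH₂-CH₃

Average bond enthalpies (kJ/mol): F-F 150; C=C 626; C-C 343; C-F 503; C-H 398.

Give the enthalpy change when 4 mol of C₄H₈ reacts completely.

ΔH = −2292 kJ

Bonds broken (reactants):
  C-C: 2 × 343 = 686
  C-H: 8 × 398 = 3184
  C=C: 1 × 626 = 626
  F-F: 1 × 150 = 150
  Σ(broken) = 4646 kJ
Bonds formed (products):
  C-C: 3 × 343 = 1029
  C-F: 2 × 503 = 1006
  C-H: 8 × 398 = 3184
  Σ(formed) = 5219 kJ
ΔH = Σ(broken) − Σ(formed) = 4646 − 5219 = −573 kJ
For 4× the reaction as written: 4 × (−573) = −2292 kJ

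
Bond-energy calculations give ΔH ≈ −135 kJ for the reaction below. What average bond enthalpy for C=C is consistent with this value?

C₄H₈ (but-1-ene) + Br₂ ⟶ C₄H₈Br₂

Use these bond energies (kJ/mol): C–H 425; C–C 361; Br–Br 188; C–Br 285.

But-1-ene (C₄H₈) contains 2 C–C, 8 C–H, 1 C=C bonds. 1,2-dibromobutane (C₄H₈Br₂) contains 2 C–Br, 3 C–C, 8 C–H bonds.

D(C=C) ≈ 608 kJ/mol

Let D be the C=C bond energy.
Σ(broken) = 1×188 + 2×361 + 8×425 + 1×D = 4310 + D
Σ(formed) = 2×285 + 3×361 + 8×425 = 5053
ΔH = Σ(broken) − Σ(formed) = (4310 + D) − (5053) = −743 + D
Setting this equal to −135 kJ gives D = 608 kJ/mol.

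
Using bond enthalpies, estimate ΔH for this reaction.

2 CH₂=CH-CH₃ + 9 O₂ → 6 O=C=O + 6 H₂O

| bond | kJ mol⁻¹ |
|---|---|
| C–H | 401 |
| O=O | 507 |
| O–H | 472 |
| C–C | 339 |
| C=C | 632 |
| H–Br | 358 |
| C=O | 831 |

ΔH ≈ −4319 kJ

Bonds broken (reactants):
  C–C: 2 × 339 = 678
  C–H: 12 × 401 = 4812
  C=C: 2 × 632 = 1264
  O=O: 9 × 507 = 4563
  Σ(broken) = 11317 kJ
Bonds formed (products):
  C=O: 12 × 831 = 9972
  O–H: 12 × 472 = 5664
  Σ(formed) = 15636 kJ
ΔH = Σ(broken) − Σ(formed) = 11317 − 15636 = −4319 kJ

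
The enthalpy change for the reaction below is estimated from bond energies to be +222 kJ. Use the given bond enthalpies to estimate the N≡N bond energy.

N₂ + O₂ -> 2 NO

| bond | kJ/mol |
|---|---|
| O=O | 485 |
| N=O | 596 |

Let D be the N≡N bond energy.
Σ(broken) = 1×D + 1×485 = 485 + D
Σ(formed) = 2×596 = 1192
ΔH = Σ(broken) − Σ(formed) = (485 + D) − (1192) = −707 + D
Setting this equal to +222 kJ gives D = 929 kJ/mol.

D(N≡N) ≈ 929 kJ/mol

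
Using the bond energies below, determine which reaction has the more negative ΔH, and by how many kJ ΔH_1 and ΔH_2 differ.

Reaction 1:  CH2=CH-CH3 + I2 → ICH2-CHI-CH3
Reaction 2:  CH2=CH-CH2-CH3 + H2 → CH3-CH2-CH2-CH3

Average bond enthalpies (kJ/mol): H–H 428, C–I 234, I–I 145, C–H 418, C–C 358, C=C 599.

Reaction 2, by 85 kJ

Reaction 1:
  Bonds broken (reactants):
    C–C: 1 × 358 = 358
    C–H: 6 × 418 = 2508
    C=C: 1 × 599 = 599
    I–I: 1 × 145 = 145
    Σ(broken) = 3610 kJ
  Bonds formed (products):
    C–C: 2 × 358 = 716
    C–H: 6 × 418 = 2508
    C–I: 2 × 234 = 468
    Σ(formed) = 3692 kJ
  ΔH_1 = 3610 − 3692 = −82 kJ
Reaction 2:
  Bonds broken (reactants):
    C–C: 2 × 358 = 716
    C–H: 8 × 418 = 3344
    C=C: 1 × 599 = 599
    H–H: 1 × 428 = 428
    Σ(broken) = 5087 kJ
  Bonds formed (products):
    C–C: 3 × 358 = 1074
    C–H: 10 × 418 = 4180
    Σ(formed) = 5254 kJ
  ΔH_2 = 5087 − 5254 = −167 kJ
ΔH_1 − ΔH_2 = +85 kJ, so reaction 2 has the more negative ΔH; |ΔH_1 − ΔH_2| = 85 kJ.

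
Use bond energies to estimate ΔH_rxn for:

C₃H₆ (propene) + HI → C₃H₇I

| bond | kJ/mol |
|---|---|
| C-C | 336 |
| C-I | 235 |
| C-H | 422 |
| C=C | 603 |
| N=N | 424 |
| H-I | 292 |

Bonds broken (reactants):
  C-C: 1 × 336 = 336
  C-H: 6 × 422 = 2532
  C=C: 1 × 603 = 603
  H-I: 1 × 292 = 292
  Σ(broken) = 3763 kJ
Bonds formed (products):
  C-C: 2 × 336 = 672
  C-H: 7 × 422 = 2954
  C-I: 1 × 235 = 235
  Σ(formed) = 3861 kJ
ΔH = Σ(broken) − Σ(formed) = 3763 − 3861 = −98 kJ

ΔH ≈ −98 kJ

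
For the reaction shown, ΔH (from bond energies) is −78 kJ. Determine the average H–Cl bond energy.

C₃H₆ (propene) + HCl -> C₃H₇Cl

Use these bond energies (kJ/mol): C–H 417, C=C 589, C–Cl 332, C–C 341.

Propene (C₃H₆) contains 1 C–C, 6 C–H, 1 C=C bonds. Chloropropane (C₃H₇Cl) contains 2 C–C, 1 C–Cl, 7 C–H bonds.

D(H–Cl) ≈ 423 kJ/mol

Let D be the H–Cl bond energy.
Σ(broken) = 1×341 + 6×417 + 1×589 + 1×D = 3432 + D
Σ(formed) = 2×341 + 1×332 + 7×417 = 3933
ΔH = Σ(broken) − Σ(formed) = (3432 + D) − (3933) = −501 + D
Setting this equal to −78 kJ gives D = 423 kJ/mol.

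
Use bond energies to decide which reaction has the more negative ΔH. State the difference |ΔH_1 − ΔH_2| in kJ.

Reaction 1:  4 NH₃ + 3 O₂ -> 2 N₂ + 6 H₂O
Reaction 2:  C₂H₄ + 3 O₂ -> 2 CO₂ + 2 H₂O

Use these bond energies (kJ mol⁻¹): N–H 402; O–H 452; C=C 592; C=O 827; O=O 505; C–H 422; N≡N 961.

Reaction 1:
  Bonds broken (reactants):
    N–H: 12 × 402 = 4824
    O=O: 3 × 505 = 1515
    Σ(broken) = 6339 kJ
  Bonds formed (products):
    N≡N: 2 × 961 = 1922
    O–H: 12 × 452 = 5424
    Σ(formed) = 7346 kJ
  ΔH_1 = 6339 − 7346 = −1007 kJ
Reaction 2:
  Bonds broken (reactants):
    C–H: 4 × 422 = 1688
    C=C: 1 × 592 = 592
    O=O: 3 × 505 = 1515
    Σ(broken) = 3795 kJ
  Bonds formed (products):
    C=O: 4 × 827 = 3308
    O–H: 4 × 452 = 1808
    Σ(formed) = 5116 kJ
  ΔH_2 = 3795 − 5116 = −1321 kJ
ΔH_1 − ΔH_2 = +314 kJ, so reaction 2 has the more negative ΔH; |ΔH_1 − ΔH_2| = 314 kJ.

Reaction 2, by 314 kJ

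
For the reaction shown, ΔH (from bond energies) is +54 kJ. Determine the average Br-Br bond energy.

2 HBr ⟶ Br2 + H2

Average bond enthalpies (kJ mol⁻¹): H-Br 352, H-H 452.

Let D be the Br-Br bond energy.
Σ(broken) = 2×352 = 704
Σ(formed) = 1×D + 1×452 = 452 + D
ΔH = Σ(broken) − Σ(formed) = (704) − (452 + D) = +252 − D
Setting this equal to +54 kJ gives D = 198 kJ/mol.

D(Br-Br) ≈ 198 kJ/mol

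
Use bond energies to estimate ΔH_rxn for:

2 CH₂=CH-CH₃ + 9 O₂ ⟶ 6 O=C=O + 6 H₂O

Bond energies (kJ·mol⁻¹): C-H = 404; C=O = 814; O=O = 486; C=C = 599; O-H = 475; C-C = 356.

ΔH ≈ −4336 kJ

Bonds broken (reactants):
  C-C: 2 × 356 = 712
  C-H: 12 × 404 = 4848
  C=C: 2 × 599 = 1198
  O=O: 9 × 486 = 4374
  Σ(broken) = 11132 kJ
Bonds formed (products):
  C=O: 12 × 814 = 9768
  O-H: 12 × 475 = 5700
  Σ(formed) = 15468 kJ
ΔH = Σ(broken) − Σ(formed) = 11132 − 15468 = −4336 kJ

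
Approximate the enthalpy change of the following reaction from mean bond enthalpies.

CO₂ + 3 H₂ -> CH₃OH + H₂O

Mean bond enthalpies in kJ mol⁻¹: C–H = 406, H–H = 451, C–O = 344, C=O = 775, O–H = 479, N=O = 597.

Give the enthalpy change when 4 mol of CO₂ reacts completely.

Bonds broken (reactants):
  C=O: 2 × 775 = 1550
  H–H: 3 × 451 = 1353
  Σ(broken) = 2903 kJ
Bonds formed (products):
  C–H: 3 × 406 = 1218
  C–O: 1 × 344 = 344
  O–H: 3 × 479 = 1437
  Σ(formed) = 2999 kJ
ΔH = Σ(broken) − Σ(formed) = 2903 − 2999 = −96 kJ
For 4× the reaction as written: 4 × (−96) = −384 kJ

ΔH = −384 kJ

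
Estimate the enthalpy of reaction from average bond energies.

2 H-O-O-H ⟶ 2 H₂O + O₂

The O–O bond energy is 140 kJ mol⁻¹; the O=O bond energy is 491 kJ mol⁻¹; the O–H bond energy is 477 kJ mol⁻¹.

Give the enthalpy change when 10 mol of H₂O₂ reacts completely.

ΔH = −1055 kJ

Bonds broken (reactants):
  O–H: 4 × 477 = 1908
  O–O: 2 × 140 = 280
  Σ(broken) = 2188 kJ
Bonds formed (products):
  O–H: 4 × 477 = 1908
  O=O: 1 × 491 = 491
  Σ(formed) = 2399 kJ
ΔH = Σ(broken) − Σ(formed) = 2188 − 2399 = −211 kJ
For 5× the reaction as written: 5 × (−211) = −1055 kJ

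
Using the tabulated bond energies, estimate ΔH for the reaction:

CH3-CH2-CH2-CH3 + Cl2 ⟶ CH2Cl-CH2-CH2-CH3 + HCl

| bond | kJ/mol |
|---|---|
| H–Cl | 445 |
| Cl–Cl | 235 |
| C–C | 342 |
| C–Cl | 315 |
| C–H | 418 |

Bonds broken (reactants):
  C–C: 3 × 342 = 1026
  C–H: 10 × 418 = 4180
  Cl–Cl: 1 × 235 = 235
  Σ(broken) = 5441 kJ
Bonds formed (products):
  C–C: 3 × 342 = 1026
  C–Cl: 1 × 315 = 315
  C–H: 9 × 418 = 3762
  H–Cl: 1 × 445 = 445
  Σ(formed) = 5548 kJ
ΔH = Σ(broken) − Σ(formed) = 5441 − 5548 = −107 kJ

ΔH ≈ −107 kJ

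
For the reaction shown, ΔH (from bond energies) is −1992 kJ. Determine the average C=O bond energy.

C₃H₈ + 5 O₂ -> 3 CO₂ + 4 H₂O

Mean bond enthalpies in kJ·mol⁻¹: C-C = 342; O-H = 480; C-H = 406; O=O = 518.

D(C=O) ≈ 779 kJ/mol

Let D be the C=O bond energy.
Σ(broken) = 2×342 + 8×406 + 5×518 = 6522
Σ(formed) = 6×D + 8×480 = 3840 + 6D
ΔH = Σ(broken) − Σ(formed) = (6522) − (3840 + 6D) = +2682 − 6D
Setting this equal to −1992 kJ gives 6D = 4674, so D = 779 kJ/mol.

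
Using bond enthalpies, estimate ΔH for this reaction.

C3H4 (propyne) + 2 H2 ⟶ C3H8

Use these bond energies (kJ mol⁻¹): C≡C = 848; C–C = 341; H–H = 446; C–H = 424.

ΔH ≈ −297 kJ

Bonds broken (reactants):
  C≡C: 1 × 848 = 848
  C–C: 1 × 341 = 341
  C–H: 4 × 424 = 1696
  H–H: 2 × 446 = 892
  Σ(broken) = 3777 kJ
Bonds formed (products):
  C–C: 2 × 341 = 682
  C–H: 8 × 424 = 3392
  Σ(formed) = 4074 kJ
ΔH = Σ(broken) − Σ(formed) = 3777 − 4074 = −297 kJ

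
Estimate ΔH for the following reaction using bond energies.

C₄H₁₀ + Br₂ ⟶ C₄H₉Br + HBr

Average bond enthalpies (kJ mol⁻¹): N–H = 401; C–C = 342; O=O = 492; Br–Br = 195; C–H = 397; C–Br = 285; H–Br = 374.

ΔH ≈ −67 kJ

Bonds broken (reactants):
  Br–Br: 1 × 195 = 195
  C–C: 3 × 342 = 1026
  C–H: 10 × 397 = 3970
  Σ(broken) = 5191 kJ
Bonds formed (products):
  C–Br: 1 × 285 = 285
  C–C: 3 × 342 = 1026
  C–H: 9 × 397 = 3573
  H–Br: 1 × 374 = 374
  Σ(formed) = 5258 kJ
ΔH = Σ(broken) − Σ(formed) = 5191 − 5258 = −67 kJ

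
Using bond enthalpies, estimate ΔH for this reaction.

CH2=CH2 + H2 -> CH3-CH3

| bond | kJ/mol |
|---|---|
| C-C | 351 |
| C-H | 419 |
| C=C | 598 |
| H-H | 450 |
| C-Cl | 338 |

Bonds broken (reactants):
  C-H: 4 × 419 = 1676
  C=C: 1 × 598 = 598
  H-H: 1 × 450 = 450
  Σ(broken) = 2724 kJ
Bonds formed (products):
  C-C: 1 × 351 = 351
  C-H: 6 × 419 = 2514
  Σ(formed) = 2865 kJ
ΔH = Σ(broken) − Σ(formed) = 2724 − 2865 = −141 kJ

ΔH ≈ −141 kJ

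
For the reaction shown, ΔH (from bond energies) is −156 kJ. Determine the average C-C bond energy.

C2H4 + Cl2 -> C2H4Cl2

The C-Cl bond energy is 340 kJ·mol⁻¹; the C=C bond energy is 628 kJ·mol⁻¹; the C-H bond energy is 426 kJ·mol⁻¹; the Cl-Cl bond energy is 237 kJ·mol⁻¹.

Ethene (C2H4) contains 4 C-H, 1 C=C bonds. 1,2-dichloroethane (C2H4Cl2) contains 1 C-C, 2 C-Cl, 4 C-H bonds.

Let D be the C-C bond energy.
Σ(broken) = 4×426 + 1×628 + 1×237 = 2569
Σ(formed) = 1×D + 2×340 + 4×426 = 2384 + D
ΔH = Σ(broken) − Σ(formed) = (2569) − (2384 + D) = +185 − D
Setting this equal to −156 kJ gives D = 341 kJ/mol.

D(C-C) ≈ 341 kJ/mol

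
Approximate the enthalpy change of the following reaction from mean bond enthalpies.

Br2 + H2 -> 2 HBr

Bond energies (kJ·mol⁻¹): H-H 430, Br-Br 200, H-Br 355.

Bonds broken (reactants):
  Br-Br: 1 × 200 = 200
  H-H: 1 × 430 = 430
  Σ(broken) = 630 kJ
Bonds formed (products):
  H-Br: 2 × 355 = 710
  Σ(formed) = 710 kJ
ΔH = Σ(broken) − Σ(formed) = 630 − 710 = −80 kJ

ΔH ≈ −80 kJ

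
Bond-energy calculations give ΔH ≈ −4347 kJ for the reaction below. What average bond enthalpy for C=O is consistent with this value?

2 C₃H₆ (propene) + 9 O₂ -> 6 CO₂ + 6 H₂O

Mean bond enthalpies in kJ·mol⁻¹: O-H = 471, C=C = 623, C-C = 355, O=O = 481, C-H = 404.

Let D be the C=O bond energy.
Σ(broken) = 2×355 + 12×404 + 2×623 + 9×481 = 11133
Σ(formed) = 12×D + 12×471 = 5652 + 12D
ΔH = Σ(broken) − Σ(formed) = (11133) − (5652 + 12D) = +5481 − 12D
Setting this equal to −4347 kJ gives 12D = 9828, so D = 819 kJ/mol.

D(C=O) ≈ 819 kJ/mol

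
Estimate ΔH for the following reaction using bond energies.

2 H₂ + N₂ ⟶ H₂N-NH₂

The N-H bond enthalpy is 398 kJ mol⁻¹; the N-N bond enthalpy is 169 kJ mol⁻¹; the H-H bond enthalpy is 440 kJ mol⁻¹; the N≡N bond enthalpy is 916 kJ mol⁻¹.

Bonds broken (reactants):
  H-H: 2 × 440 = 880
  N≡N: 1 × 916 = 916
  Σ(broken) = 1796 kJ
Bonds formed (products):
  N-H: 4 × 398 = 1592
  N-N: 1 × 169 = 169
  Σ(formed) = 1761 kJ
ΔH = Σ(broken) − Σ(formed) = 1796 − 1761 = +35 kJ

ΔH ≈ +35 kJ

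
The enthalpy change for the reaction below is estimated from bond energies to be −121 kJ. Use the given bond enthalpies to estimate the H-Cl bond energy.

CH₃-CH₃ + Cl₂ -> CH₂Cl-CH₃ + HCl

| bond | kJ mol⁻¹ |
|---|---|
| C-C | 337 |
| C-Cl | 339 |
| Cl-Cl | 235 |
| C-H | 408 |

D(H-Cl) ≈ 425 kJ/mol

Let D be the H-Cl bond energy.
Σ(broken) = 1×337 + 6×408 + 1×235 = 3020
Σ(formed) = 1×337 + 1×339 + 5×408 + 1×D = 2716 + D
ΔH = Σ(broken) − Σ(formed) = (3020) − (2716 + D) = +304 − D
Setting this equal to −121 kJ gives D = 425 kJ/mol.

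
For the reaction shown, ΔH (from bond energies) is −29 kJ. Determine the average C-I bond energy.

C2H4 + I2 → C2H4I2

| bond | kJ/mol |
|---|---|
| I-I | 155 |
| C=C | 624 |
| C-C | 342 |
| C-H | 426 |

Let D be the C-I bond energy.
Σ(broken) = 4×426 + 1×624 + 1×155 = 2483
Σ(formed) = 1×342 + 4×426 + 2×D = 2046 + 2D
ΔH = Σ(broken) − Σ(formed) = (2483) − (2046 + 2D) = +437 − 2D
Setting this equal to −29 kJ gives 2D = 466, so D = 233 kJ/mol.

D(C-I) ≈ 233 kJ/mol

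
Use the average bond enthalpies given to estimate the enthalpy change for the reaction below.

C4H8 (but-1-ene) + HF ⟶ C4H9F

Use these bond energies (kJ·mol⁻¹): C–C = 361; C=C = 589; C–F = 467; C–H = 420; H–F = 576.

Bonds broken (reactants):
  C–C: 2 × 361 = 722
  C–H: 8 × 420 = 3360
  C=C: 1 × 589 = 589
  H–F: 1 × 576 = 576
  Σ(broken) = 5247 kJ
Bonds formed (products):
  C–C: 3 × 361 = 1083
  C–F: 1 × 467 = 467
  C–H: 9 × 420 = 3780
  Σ(formed) = 5330 kJ
ΔH = Σ(broken) − Σ(formed) = 5247 − 5330 = −83 kJ

ΔH ≈ −83 kJ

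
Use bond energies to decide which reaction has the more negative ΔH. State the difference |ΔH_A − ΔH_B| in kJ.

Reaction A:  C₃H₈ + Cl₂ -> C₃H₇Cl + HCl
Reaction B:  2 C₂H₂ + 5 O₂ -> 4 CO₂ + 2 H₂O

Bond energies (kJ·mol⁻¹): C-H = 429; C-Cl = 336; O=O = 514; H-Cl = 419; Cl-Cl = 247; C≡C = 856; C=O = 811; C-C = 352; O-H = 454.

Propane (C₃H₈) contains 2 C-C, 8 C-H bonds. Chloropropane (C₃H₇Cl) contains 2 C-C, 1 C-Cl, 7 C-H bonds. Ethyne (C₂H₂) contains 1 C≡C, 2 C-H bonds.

Reaction A:
  Bonds broken (reactants):
    C-C: 2 × 352 = 704
    C-H: 8 × 429 = 3432
    Cl-Cl: 1 × 247 = 247
    Σ(broken) = 4383 kJ
  Bonds formed (products):
    C-C: 2 × 352 = 704
    C-Cl: 1 × 336 = 336
    C-H: 7 × 429 = 3003
    H-Cl: 1 × 419 = 419
    Σ(formed) = 4462 kJ
  ΔH_A = 4383 − 4462 = −79 kJ
Reaction B:
  Bonds broken (reactants):
    C≡C: 2 × 856 = 1712
    C-H: 4 × 429 = 1716
    O=O: 5 × 514 = 2570
    Σ(broken) = 5998 kJ
  Bonds formed (products):
    C=O: 8 × 811 = 6488
    O-H: 4 × 454 = 1816
    Σ(formed) = 8304 kJ
  ΔH_B = 5998 − 8304 = −2306 kJ
ΔH_A − ΔH_B = +2227 kJ, so reaction B has the more negative ΔH; |ΔH_A − ΔH_B| = 2227 kJ.

Reaction B, by 2227 kJ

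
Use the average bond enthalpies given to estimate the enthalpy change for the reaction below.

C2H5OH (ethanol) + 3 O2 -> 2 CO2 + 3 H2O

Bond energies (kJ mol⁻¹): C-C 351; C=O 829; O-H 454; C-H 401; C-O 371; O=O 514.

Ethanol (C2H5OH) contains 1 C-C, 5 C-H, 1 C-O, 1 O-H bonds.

Bonds broken (reactants):
  C-C: 1 × 351 = 351
  C-H: 5 × 401 = 2005
  C-O: 1 × 371 = 371
  O-H: 1 × 454 = 454
  O=O: 3 × 514 = 1542
  Σ(broken) = 4723 kJ
Bonds formed (products):
  C=O: 4 × 829 = 3316
  O-H: 6 × 454 = 2724
  Σ(formed) = 6040 kJ
ΔH = Σ(broken) − Σ(formed) = 4723 − 6040 = −1317 kJ

ΔH ≈ −1317 kJ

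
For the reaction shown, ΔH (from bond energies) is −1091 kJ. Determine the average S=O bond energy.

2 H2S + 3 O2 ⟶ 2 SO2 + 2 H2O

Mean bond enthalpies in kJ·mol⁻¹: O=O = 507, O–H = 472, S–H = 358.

Let D be the S=O bond energy.
Σ(broken) = 3×507 + 4×358 = 2953
Σ(formed) = 4×472 + 4×D = 1888 + 4D
ΔH = Σ(broken) − Σ(formed) = (2953) − (1888 + 4D) = +1065 − 4D
Setting this equal to −1091 kJ gives 4D = 2156, so D = 539 kJ/mol.

D(S=O) ≈ 539 kJ/mol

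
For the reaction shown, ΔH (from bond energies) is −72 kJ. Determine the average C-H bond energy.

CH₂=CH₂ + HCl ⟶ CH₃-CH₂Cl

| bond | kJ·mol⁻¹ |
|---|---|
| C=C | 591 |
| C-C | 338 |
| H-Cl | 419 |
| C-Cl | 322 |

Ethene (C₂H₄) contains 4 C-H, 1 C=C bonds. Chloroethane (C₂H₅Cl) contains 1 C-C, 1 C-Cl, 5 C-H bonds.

D(C-H) ≈ 422 kJ/mol

Let D be the C-H bond energy.
Σ(broken) = 4×D + 1×591 + 1×419 = 1010 + 4D
Σ(formed) = 1×338 + 1×322 + 5×D = 660 + 5D
ΔH = Σ(broken) − Σ(formed) = (1010 + 4D) − (660 + 5D) = +350 − D
Setting this equal to −72 kJ gives D = 422 kJ/mol.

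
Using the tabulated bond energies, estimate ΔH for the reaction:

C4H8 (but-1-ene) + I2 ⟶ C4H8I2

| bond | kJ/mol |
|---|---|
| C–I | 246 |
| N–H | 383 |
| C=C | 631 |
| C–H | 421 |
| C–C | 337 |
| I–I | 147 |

ΔH ≈ −51 kJ

Bonds broken (reactants):
  C–C: 2 × 337 = 674
  C–H: 8 × 421 = 3368
  C=C: 1 × 631 = 631
  I–I: 1 × 147 = 147
  Σ(broken) = 4820 kJ
Bonds formed (products):
  C–C: 3 × 337 = 1011
  C–H: 8 × 421 = 3368
  C–I: 2 × 246 = 492
  Σ(formed) = 4871 kJ
ΔH = Σ(broken) − Σ(formed) = 4820 − 4871 = −51 kJ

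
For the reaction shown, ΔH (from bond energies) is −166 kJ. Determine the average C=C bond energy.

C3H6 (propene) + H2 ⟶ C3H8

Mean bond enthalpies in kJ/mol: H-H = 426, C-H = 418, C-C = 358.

Let D be the C=C bond energy.
Σ(broken) = 1×358 + 6×418 + 1×D + 1×426 = 3292 + D
Σ(formed) = 2×358 + 8×418 = 4060
ΔH = Σ(broken) − Σ(formed) = (3292 + D) − (4060) = −768 + D
Setting this equal to −166 kJ gives D = 602 kJ/mol.

D(C=C) ≈ 602 kJ/mol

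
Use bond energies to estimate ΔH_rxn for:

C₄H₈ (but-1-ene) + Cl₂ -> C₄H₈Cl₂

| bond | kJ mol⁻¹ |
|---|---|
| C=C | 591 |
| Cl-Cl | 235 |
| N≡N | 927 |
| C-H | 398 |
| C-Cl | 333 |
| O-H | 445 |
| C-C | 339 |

ΔH ≈ −179 kJ

Bonds broken (reactants):
  C-C: 2 × 339 = 678
  C-H: 8 × 398 = 3184
  C=C: 1 × 591 = 591
  Cl-Cl: 1 × 235 = 235
  Σ(broken) = 4688 kJ
Bonds formed (products):
  C-C: 3 × 339 = 1017
  C-Cl: 2 × 333 = 666
  C-H: 8 × 398 = 3184
  Σ(formed) = 4867 kJ
ΔH = Σ(broken) − Σ(formed) = 4688 − 4867 = −179 kJ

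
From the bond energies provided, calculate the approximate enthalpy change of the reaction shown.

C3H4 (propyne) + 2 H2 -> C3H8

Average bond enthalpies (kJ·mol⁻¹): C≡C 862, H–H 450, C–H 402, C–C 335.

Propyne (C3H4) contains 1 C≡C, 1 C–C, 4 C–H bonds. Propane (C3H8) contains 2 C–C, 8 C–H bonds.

ΔH ≈ −181 kJ

Bonds broken (reactants):
  C≡C: 1 × 862 = 862
  C–C: 1 × 335 = 335
  C–H: 4 × 402 = 1608
  H–H: 2 × 450 = 900
  Σ(broken) = 3705 kJ
Bonds formed (products):
  C–C: 2 × 335 = 670
  C–H: 8 × 402 = 3216
  Σ(formed) = 3886 kJ
ΔH = Σ(broken) − Σ(formed) = 3705 − 3886 = −181 kJ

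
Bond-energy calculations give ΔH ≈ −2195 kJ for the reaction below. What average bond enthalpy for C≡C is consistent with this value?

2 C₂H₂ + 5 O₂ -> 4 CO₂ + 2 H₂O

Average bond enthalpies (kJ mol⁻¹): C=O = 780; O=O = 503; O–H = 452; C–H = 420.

D(C≡C) ≈ 829 kJ/mol

Let D be the C≡C bond energy.
Σ(broken) = 2×D + 4×420 + 5×503 = 4195 + 2D
Σ(formed) = 8×780 + 4×452 = 8048
ΔH = Σ(broken) − Σ(formed) = (4195 + 2D) − (8048) = −3853 + 2D
Setting this equal to −2195 kJ gives 2D = 1658, so D = 829 kJ/mol.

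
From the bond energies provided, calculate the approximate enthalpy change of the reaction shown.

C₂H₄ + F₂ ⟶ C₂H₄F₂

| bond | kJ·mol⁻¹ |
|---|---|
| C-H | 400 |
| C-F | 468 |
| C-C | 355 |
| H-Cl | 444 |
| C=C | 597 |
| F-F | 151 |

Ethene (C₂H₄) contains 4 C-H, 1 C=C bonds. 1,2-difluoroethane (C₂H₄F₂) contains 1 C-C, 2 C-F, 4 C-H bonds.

Bonds broken (reactants):
  C-H: 4 × 400 = 1600
  C=C: 1 × 597 = 597
  F-F: 1 × 151 = 151
  Σ(broken) = 2348 kJ
Bonds formed (products):
  C-C: 1 × 355 = 355
  C-F: 2 × 468 = 936
  C-H: 4 × 400 = 1600
  Σ(formed) = 2891 kJ
ΔH = Σ(broken) − Σ(formed) = 2348 − 2891 = −543 kJ

ΔH ≈ −543 kJ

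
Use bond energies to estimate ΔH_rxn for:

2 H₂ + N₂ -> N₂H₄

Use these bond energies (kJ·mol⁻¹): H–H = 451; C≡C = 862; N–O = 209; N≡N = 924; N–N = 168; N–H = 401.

ΔH ≈ +54 kJ

Bonds broken (reactants):
  H–H: 2 × 451 = 902
  N≡N: 1 × 924 = 924
  Σ(broken) = 1826 kJ
Bonds formed (products):
  N–H: 4 × 401 = 1604
  N–N: 1 × 168 = 168
  Σ(formed) = 1772 kJ
ΔH = Σ(broken) − Σ(formed) = 1826 − 1772 = +54 kJ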